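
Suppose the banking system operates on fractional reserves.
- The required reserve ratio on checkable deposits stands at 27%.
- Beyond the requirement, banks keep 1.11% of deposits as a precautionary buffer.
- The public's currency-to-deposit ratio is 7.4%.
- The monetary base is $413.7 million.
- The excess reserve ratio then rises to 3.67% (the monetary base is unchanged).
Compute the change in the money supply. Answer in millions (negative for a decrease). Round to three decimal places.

Initially m₁ = (1 + 0.074) / (0.27 + 0.0111 + 0.074) ≈ 3.0245001, so M₁ = 3.0245001 × 413.7 ≈ 1251.2357 million.
After the change m₂ = (1 + 0.074) / (0.27 + 0.0367 + 0.074) ≈ 2.8211190, so M₂ = 2.8211190 × 413.7 ≈ 1167.0969 million.
ΔM = M₂ − M₁ = 1167.0969 − 1251.2357 = -84.1388 million.

-84.139 million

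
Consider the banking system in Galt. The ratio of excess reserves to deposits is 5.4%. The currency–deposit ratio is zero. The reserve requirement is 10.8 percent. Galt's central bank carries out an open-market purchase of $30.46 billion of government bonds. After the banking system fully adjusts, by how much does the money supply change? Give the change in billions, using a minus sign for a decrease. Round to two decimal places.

The money multiplier is m = 1 / (rr + e) = 1 / (0.108 + 0.054) ≈ 6.17284.
The purchase adds 30.46 billion of base, so ΔM = m × ΔMB = 6.17284 × (+30.46) ≈ 188.0247 billion.

$188.02 billion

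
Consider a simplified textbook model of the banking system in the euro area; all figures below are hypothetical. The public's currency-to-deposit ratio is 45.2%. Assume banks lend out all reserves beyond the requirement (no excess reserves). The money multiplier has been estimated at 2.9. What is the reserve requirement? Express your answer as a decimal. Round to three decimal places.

0.049

Using m = 2.9. Since m = (1 + c)/(c + rr + e), the denominator satisfies c + rr + e = (1 + c)/m = (1 + 0.452) / 2.9 ≈ 0.500690.
With c = 0.452 and e = 0, the reserve requirement is 0.500690 − 0.452 − 0 = 0.04869.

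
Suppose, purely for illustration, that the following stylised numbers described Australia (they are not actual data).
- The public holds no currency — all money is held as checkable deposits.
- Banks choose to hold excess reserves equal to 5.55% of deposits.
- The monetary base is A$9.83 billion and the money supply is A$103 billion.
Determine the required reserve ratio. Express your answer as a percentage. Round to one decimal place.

Using m = M/MB = 103/9.83 ≈ 10.478128. Since m = (1 + c)/(c + rr + e), the denominator satisfies c + rr + e = (1 + c)/m = (1 + 0) / 10.478128 ≈ 0.095437.
With c = 0 and e = 0.0555, the required reserve ratio is 0.095437 − 0 − 0.0555 = 0.039937.

4.0%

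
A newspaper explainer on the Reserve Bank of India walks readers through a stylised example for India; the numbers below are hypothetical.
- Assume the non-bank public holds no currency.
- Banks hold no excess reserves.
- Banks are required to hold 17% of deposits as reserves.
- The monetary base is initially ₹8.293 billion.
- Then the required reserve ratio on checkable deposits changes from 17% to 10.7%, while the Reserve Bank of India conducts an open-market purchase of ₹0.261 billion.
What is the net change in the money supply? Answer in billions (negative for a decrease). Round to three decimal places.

Before: m₁ = 1 / (0.17) ≈ 5.88235, MB₁ = 8.293, so M₁ = 5.88235 × 8.293 ≈ 48.7823 billion.
After: m₂ = 1 / (0.107) ≈ 9.34579, MB₂ = 8.293 + 0.261 = 8.554, so M₂ = 9.34579 × 8.554 ≈ 79.9439 billion.
ΔM = M₂ − M₁ = 79.9439 − 48.7823 = 31.1616 billion.

₹31.162 billion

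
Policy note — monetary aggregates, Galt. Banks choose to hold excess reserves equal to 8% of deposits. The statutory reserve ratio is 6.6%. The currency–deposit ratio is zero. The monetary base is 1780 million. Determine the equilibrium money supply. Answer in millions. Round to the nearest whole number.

12192 million

The money multiplier is m = 1 / (rr + e) = 1 / (0.066 + 0.08) ≈ 6.84932.
So M = m × MB = 6.84932 × 1780 = 12191.7896 million.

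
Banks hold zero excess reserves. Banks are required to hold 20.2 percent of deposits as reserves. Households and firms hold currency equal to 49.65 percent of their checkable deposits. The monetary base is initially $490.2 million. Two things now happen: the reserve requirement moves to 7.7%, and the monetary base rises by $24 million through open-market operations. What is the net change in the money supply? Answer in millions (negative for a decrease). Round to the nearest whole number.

Before: m₁ = (1 + 0.4965) / (0.202 + 0.4965) ≈ 2.1424, MB₁ = 490.2, so M₁ = 2.1424 × 490.2 ≈ 1050.2045 million.
After: m₂ = (1 + 0.4965) / (0.077 + 0.4965) ≈ 2.6094, MB₂ = 490.2 + 24 = 514.2, so M₂ = 2.6094 × 514.2 ≈ 1341.7535 million.
ΔM = M₂ − M₁ = 1341.7535 − 1050.2045 = 291.549 million.

$292 million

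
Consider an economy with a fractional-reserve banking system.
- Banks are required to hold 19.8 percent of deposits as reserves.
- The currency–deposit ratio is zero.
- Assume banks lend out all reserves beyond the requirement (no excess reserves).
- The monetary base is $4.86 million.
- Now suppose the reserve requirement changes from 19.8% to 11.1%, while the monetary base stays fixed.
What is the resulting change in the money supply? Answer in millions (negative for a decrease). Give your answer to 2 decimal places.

$19.24 million

Initially m₁ = 1 / (0.198) ≈ 5.0505, so M₁ = 5.0505 × 4.86 ≈ 24.5454 million.
After the change m₂ = 1 / (0.111) ≈ 9.0090, so M₂ = 9.0090 × 4.86 ≈ 43.7837 million.
ΔM = M₂ − M₁ = 43.7837 − 24.5454 = 19.2383 million.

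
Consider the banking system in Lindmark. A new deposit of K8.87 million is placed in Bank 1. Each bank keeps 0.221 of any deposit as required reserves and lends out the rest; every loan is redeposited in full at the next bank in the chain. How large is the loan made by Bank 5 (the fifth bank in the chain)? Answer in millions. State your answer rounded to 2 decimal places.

K2.54 million

Each bank lends a fraction (1 − rr) = 0.7790 of the deposit it receives, so Bank 5 receives 8.87·0.7790^4 and lends 8.87·0.7790^5 ≈ 2.5445 million.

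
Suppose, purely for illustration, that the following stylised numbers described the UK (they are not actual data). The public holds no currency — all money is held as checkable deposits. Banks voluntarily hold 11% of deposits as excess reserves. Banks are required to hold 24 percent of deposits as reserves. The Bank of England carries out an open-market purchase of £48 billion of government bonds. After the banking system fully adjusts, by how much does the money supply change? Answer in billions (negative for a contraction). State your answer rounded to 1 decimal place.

The money multiplier is m = 1 / (rr + e) = 1 / (0.24 + 0.11) ≈ 2.8571.
The purchase adds 48 billion of base, so ΔM = m × ΔMB = 2.8571 × (+48) = 137.1408 billion.

£137.1 billion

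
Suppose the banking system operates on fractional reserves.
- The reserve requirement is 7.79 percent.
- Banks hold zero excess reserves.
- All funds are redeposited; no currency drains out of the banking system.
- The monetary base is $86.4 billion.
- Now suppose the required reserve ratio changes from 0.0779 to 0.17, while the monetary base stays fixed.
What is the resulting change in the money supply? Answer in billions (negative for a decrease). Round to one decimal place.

-600.9 billion

Initially m₁ = 1 / (0.0779) ≈ 12.8370, so M₁ = 12.8370 × 86.4 = 1109.1168 billion.
After the change m₂ = 1 / (0.17) ≈ 5.8824, so M₂ = 5.8824 × 86.4 ≈ 508.2394 billion.
ΔM = M₂ − M₁ = 508.2394 − 1109.1168 = -600.8774 billion.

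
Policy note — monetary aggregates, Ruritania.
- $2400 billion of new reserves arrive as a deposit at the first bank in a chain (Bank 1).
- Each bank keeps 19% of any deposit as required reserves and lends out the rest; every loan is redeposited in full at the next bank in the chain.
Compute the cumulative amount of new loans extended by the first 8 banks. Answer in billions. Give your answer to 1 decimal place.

Bank i lends (1 − rr)^i of the original deposit: Bank 1 lends 2400·0.8100 = 1944.0000, Bank 2 lends 2400·0.8100² = 1574.6400, and so on.
Summing a geometric series: total = 2400·[0.8100·(1 − 0.8100^8) / (1 − 0.8100)] ≈ 8335.6467 billion.

$8335.6 billion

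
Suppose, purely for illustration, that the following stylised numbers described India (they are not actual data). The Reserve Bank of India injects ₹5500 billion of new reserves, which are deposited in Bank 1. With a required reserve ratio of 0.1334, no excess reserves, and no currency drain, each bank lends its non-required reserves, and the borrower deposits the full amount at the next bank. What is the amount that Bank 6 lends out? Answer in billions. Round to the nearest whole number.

₹2330 billion

Each bank lends a fraction (1 − rr) = 0.8666 of the deposit it receives, so Bank 6 receives 5500·0.8666^5 and lends 5500·0.8666^6 ≈ 2329.5648 billion.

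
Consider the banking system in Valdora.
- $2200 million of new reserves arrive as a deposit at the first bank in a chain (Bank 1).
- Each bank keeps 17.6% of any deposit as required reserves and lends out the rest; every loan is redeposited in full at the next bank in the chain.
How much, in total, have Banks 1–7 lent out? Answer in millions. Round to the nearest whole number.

Bank i lends (1 − rr)^i of the original deposit: Bank 1 lends 2200·0.8240 = 1812.8000, Bank 2 lends 2200·0.8240² = 1493.7472, and so on.
Summing a geometric series: total = 2200·[0.8240·(1 − 0.8240^7) / (1 − 0.8240)] ≈ 7643.3906 million.

$7643 million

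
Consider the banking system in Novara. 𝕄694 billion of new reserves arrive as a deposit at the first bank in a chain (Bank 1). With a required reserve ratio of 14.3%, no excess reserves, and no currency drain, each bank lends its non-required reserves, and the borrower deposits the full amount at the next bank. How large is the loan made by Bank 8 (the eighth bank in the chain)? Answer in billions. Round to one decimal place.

𝕄201.9 billion

Each bank lends a fraction (1 − rr) = 0.8570 of the deposit it receives, so Bank 8 receives 694·0.8570^7 and lends 694·0.8570^8 ≈ 201.9324 billion.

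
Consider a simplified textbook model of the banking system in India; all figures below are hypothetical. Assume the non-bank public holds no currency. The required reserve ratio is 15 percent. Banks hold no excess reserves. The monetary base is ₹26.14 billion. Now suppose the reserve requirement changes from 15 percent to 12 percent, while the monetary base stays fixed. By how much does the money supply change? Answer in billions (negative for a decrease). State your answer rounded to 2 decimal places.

₹43.57 billion

Initially m₁ = 1 / (0.15) ≈ 6.66667, so M₁ = 6.66667 × 26.14 ≈ 174.2668 billion.
After the change m₂ = 1 / (0.12) ≈ 8.33333, so M₂ = 8.33333 × 26.14 ≈ 217.8332 billion.
ΔM = M₂ − M₁ = 217.8332 − 174.2668 = 43.5664 billion.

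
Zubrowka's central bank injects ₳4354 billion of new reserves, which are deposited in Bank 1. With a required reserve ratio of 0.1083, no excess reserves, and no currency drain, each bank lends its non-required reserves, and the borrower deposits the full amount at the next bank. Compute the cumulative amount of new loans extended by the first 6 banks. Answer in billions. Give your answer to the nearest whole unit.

₳17828 billion

Bank i lends (1 − rr)^i of the original deposit: Bank 1 lends 4354·0.8917 = 3882.4618, Bank 2 lends 4354·0.8917² ≈ 3461.9912, and so on.
Summing a geometric series: total = 4354·[0.8917·(1 − 0.8917^6) / (1 − 0.8917)] ≈ 17827.6229 billion.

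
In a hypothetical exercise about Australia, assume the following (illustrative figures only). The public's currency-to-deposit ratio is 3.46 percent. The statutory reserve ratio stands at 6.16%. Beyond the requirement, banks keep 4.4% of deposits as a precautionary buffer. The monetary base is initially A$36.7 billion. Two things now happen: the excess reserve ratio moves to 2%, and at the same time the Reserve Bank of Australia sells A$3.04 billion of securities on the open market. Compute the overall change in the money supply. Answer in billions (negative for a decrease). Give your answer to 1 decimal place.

Before: m₁ = (1 + 0.0346) / (0.0616 + 0.044 + 0.0346) ≈ 7.3795, MB₁ = 36.7, so M₁ = 7.3795 × 36.7 ≈ 270.8277 billion.
After: m₂ = (1 + 0.0346) / (0.0616 + 0.02 + 0.0346) ≈ 8.9036, MB₂ = 36.7 − 3.04 = 33.66, so M₂ = 8.9036 × 33.66 ≈ 299.6952 billion.
ΔM = M₂ − M₁ = 299.6952 − 270.8277 = 28.8675 billion.

A$28.9 billion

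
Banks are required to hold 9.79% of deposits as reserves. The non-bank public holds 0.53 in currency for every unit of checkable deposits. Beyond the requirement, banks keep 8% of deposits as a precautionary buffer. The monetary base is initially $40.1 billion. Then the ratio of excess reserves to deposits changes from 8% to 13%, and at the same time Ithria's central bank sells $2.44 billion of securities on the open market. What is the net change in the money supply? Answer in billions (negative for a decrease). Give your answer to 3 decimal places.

-10.643 billion

Before: m₁ = (1 + 0.53) / (0.0979 + 0.08 + 0.53) ≈ 2.161322, MB₁ = 40.1, so M₁ = 2.161322 × 40.1 ≈ 86.669 billion.
After: m₂ = (1 + 0.53) / (0.0979 + 0.13 + 0.53) ≈ 2.018736, MB₂ = 40.1 − 2.44 = 37.66, so M₂ = 2.018736 × 37.66 ≈ 76.0256 billion.
ΔM = M₂ − M₁ = 76.0256 − 86.669 = -10.6434 billion.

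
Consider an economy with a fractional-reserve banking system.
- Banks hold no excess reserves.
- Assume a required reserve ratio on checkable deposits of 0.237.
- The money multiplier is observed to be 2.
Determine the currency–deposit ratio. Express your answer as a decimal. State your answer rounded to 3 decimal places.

Using m = 2. From m = (1 + c)/(c + rr + e), rearranging gives 1 + c = m·(c + rr + e), so c·(1 − m) = m·(rr + e) − 1.
Hence c = [m·(rr + e) − 1]/(1 − m) = [2 × (0.237 + 0) − 1] / (1 − 2) = 0.526000.

0.526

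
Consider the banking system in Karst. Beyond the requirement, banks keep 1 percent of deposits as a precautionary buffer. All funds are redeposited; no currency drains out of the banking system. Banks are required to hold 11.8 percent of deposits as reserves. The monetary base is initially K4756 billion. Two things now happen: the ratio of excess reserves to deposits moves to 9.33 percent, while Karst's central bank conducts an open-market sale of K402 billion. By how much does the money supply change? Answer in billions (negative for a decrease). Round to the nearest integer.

Before: m₁ = 1 / (0.118 + 0.01) = 7.81250, MB₁ = 4756, so M₁ = 7.81250 × 4756 = 37156.25 billion.
After: m₂ = 1 / (0.118 + 0.0933) ≈ 4.73261, MB₂ = 4756 − 402 = 4354, so M₂ = 4.73261 × 4354 ≈ 20605.7839 billion.
ΔM = M₂ − M₁ = 20605.7839 − 37156.25 = -16550.4661 billion.

-16550 billion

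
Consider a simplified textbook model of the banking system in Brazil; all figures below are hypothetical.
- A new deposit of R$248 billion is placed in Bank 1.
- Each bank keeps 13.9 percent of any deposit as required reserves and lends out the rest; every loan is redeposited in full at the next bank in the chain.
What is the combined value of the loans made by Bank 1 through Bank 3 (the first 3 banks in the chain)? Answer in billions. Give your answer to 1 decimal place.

R$555.7 billion

Bank i lends (1 − rr)^i of the original deposit: Bank 1 lends 248·0.8610 = 213.5280, Bank 2 lends 248·0.8610² ≈ 183.8476, and so on.
Summing a geometric series: total = 248·[0.8610·(1 − 0.8610^3) / (1 − 0.8610)] ≈ 555.6684 billion.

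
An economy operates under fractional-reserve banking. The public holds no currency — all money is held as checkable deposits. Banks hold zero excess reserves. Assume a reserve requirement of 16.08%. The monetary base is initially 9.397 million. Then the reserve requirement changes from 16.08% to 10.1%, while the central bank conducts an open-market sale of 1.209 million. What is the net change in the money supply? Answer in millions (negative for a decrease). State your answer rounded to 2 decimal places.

Before: m₁ = 1 / (0.1608) ≈ 6.2189, MB₁ = 9.397, so M₁ = 6.2189 × 9.397 ≈ 58.439 million.
After: m₂ = 1 / (0.101) ≈ 9.9010, MB₂ = 9.397 − 1.209 = 8.188, so M₂ = 9.9010 × 8.188 ≈ 81.0694 million.
ΔM = M₂ − M₁ = 81.0694 − 58.439 = 22.6304 million.

22.63 million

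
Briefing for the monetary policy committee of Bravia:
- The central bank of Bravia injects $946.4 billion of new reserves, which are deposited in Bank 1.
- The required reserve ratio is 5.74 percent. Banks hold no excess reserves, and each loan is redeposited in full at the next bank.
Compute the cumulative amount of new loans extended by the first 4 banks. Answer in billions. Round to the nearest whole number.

Bank i lends (1 − rr)^i of the original deposit: Bank 1 lends 946.4·0.9426 ≈ 892.0766, Bank 2 lends 946.4·0.9426² ≈ 840.8714, and so on.
Summing a geometric series: total = 946.4·[0.9426·(1 − 0.9426^4) / (1 − 0.9426)] ≈ 3272.6634 billion.

$3273 billion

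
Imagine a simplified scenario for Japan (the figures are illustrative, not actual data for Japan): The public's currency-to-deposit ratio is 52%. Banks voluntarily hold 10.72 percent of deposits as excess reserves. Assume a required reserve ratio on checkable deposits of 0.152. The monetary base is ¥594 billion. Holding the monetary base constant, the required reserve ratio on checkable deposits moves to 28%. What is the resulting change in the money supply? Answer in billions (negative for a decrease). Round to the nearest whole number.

Initially m₁ = (1 + 0.52) / (0.152 + 0.1072 + 0.52) ≈ 1.9507, so M₁ = 1.9507 × 594 = 1158.7158 billion.
After the change m₂ = (1 + 0.52) / (0.28 + 0.1072 + 0.52) ≈ 1.6755, so M₂ = 1.6755 × 594 = 995.247 billion.
ΔM = M₂ − M₁ = 995.247 − 1158.7158 = -163.4688 billion.

-163 billion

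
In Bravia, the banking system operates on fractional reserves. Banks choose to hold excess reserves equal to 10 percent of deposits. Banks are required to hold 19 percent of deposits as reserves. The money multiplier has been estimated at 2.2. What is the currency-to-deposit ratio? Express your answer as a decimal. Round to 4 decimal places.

Using m = 2.2. From m = (1 + c)/(c + rr + e), rearranging gives 1 + c = m·(c + rr + e), so c·(1 − m) = m·(rr + e) − 1.
Hence c = [m·(rr + e) − 1]/(1 − m) = [2.2 × (0.19 + 0.1) − 1] / (1 − 2.2) ≈ 0.301667.

0.3017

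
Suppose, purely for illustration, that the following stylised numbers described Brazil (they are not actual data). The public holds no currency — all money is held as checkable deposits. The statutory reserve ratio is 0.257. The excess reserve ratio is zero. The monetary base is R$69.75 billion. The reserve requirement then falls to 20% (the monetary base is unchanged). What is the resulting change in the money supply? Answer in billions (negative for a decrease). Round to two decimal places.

R$77.35 billion

Initially m₁ = 1 / (0.257) ≈ 3.89105, so M₁ = 3.89105 × 69.75 ≈ 271.4007 billion.
After the change m₂ = 1 / (0.2) = 5, so M₂ = 5 × 69.75 = 348.75 billion.
ΔM = M₂ − M₁ = 348.75 − 271.4007 = 77.3493 billion.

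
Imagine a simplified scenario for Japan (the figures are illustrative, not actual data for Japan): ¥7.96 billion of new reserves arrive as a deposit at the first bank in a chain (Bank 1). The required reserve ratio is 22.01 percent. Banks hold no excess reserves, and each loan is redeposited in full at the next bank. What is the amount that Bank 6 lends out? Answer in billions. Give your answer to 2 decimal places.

¥1.79 billion

Each bank lends a fraction (1 − rr) = 0.7799 of the deposit it receives, so Bank 6 receives 7.96·0.7799^5 and lends 7.96·0.7799^6 ≈ 1.7912 billion.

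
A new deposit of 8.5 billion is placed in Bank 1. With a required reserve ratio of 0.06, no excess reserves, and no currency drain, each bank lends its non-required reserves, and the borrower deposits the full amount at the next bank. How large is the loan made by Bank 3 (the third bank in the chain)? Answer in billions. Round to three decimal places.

Each bank lends a fraction (1 − rr) = 0.9400 of the deposit it receives, so Bank 3 receives 8.5·0.9400^2 and lends 8.5·0.9400^3 ≈ 7.0600 billion.

7.060 billion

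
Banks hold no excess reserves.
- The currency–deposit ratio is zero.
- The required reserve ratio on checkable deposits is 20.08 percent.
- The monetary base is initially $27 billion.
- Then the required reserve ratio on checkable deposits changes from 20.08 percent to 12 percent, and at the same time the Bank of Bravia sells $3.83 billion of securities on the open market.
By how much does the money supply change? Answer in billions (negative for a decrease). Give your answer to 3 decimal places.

$58.621 billion

Before: m₁ = 1 / (0.2008) ≈ 4.980080, MB₁ = 27, so M₁ = 4.980080 × 27 ≈ 134.4622 billion.
After: m₂ = 1 / (0.12) ≈ 8.333333, MB₂ = 27 − 3.83 = 23.17, so M₂ = 8.333333 × 23.17 ≈ 193.0833 billion.
ΔM = M₂ − M₁ = 193.0833 − 134.4622 = 58.6211 billion.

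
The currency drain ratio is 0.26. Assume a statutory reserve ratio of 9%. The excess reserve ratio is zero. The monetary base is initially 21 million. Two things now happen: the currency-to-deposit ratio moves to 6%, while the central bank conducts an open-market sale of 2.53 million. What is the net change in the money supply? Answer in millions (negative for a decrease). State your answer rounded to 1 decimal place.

54.9 million

Before: m₁ = (1 + 0.26) / (0.09 + 0.26) = 3.6, MB₁ = 21, so M₁ = 3.6 × 21 = 75.6 million.
After: m₂ = (1 + 0.06) / (0.09 + 0.06) ≈ 7.0667, MB₂ = 21 − 2.53 = 18.47, so M₂ = 7.0667 × 18.47 ≈ 130.5219 million.
ΔM = M₂ − M₁ = 130.5219 − 75.6 = 54.9219 million.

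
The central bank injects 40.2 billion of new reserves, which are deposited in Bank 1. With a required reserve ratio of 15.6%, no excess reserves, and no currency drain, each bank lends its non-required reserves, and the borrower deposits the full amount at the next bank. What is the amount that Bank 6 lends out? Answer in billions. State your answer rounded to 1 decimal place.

14.5 billion

Each bank lends a fraction (1 − rr) = 0.8440 of the deposit it receives, so Bank 6 receives 40.2·0.8440^5 and lends 40.2·0.8440^6 ≈ 14.5305 billion.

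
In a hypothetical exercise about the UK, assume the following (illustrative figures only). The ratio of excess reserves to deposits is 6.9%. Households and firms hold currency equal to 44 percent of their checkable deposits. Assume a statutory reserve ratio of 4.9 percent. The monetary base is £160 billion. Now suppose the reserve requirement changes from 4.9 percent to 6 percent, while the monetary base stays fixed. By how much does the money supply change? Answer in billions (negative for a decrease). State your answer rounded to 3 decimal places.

-7.982 billion

Initially m₁ = (1 + 0.44) / (0.049 + 0.069 + 0.44) ≈ 2.5806452, so M₁ = 2.5806452 × 160 ≈ 412.9032 billion.
After the change m₂ = (1 + 0.44) / (0.06 + 0.069 + 0.44) ≈ 2.5307557, so M₂ = 2.5307557 × 160 ≈ 404.9209 billion.
ΔM = M₂ − M₁ = 404.9209 − 412.9032 = -7.9823 billion.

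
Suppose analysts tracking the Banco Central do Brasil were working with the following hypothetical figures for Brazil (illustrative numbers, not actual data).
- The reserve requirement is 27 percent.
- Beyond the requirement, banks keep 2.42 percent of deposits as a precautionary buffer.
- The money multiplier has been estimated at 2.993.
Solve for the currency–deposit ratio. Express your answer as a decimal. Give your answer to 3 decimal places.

0.060

Using m = 2.993. From m = (1 + c)/(c + rr + e), rearranging gives 1 + c = m·(c + rr + e), so c·(1 − m) = m·(rr + e) − 1.
Hence c = [m·(rr + e) − 1]/(1 − m) = [2.993 × (0.27 + 0.0242) − 1] / (1 − 2.993) ≈ 0.059939.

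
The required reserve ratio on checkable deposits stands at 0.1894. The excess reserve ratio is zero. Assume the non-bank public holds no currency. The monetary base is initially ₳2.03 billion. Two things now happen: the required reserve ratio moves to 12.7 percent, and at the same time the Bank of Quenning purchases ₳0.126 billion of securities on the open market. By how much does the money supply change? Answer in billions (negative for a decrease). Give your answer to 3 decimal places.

Before: m₁ = 1 / (0.1894) ≈ 5.27983, MB₁ = 2.03, so M₁ = 5.27983 × 2.03 ≈ 10.7181 billion.
After: m₂ = 1 / (0.127) ≈ 7.87402, MB₂ = 2.03 + 0.126 = 2.156, so M₂ = 7.87402 × 2.156 ≈ 16.9764 billion.
ΔM = M₂ − M₁ = 16.9764 − 10.7181 = 6.2583 billion.

₳6.258 billion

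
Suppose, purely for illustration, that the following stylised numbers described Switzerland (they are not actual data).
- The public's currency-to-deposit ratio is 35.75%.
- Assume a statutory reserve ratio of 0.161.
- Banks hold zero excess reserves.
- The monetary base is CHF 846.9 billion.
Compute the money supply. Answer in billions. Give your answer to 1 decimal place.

The money multiplier is m = (1 + c) / (rr + c) = (1 + 0.3575) / (0.161 + 0.3575) ≈ 2.61813.
So M = m × MB = 2.61813 × 846.9 ≈ 2217.2943 billion.

CHF 2217.3 billion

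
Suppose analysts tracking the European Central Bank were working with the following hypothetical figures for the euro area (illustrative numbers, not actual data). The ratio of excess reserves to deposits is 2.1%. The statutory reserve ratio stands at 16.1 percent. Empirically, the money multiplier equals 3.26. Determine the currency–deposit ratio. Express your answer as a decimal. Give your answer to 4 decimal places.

Using m = 3.26. From m = (1 + c)/(c + rr + e), rearranging gives 1 + c = m·(c + rr + e), so c·(1 − m) = m·(rr + e) − 1.
Hence c = [m·(rr + e) − 1]/(1 − m) = [3.26 × (0.161 + 0.021) − 1] / (1 − 3.26) ≈ 0.179947.

0.1799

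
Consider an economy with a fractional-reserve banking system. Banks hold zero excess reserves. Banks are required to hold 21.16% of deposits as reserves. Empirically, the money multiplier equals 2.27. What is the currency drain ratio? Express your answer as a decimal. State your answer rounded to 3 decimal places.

Using m = 2.27. From m = (1 + c)/(c + rr + e), rearranging gives 1 + c = m·(c + rr + e), so c·(1 − m) = m·(rr + e) − 1.
Hence c = [m·(rr + e) − 1]/(1 − m) = [2.27 × (0.2116 + 0) − 1] / (1 − 2.27) ≈ 0.409187.

0.409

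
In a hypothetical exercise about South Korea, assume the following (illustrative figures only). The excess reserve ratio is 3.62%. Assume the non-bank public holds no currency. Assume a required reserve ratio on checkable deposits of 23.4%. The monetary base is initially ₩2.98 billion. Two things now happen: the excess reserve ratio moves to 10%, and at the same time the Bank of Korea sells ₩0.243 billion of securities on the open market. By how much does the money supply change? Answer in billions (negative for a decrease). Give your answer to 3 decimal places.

Before: m₁ = 1 / (0.234 + 0.0362) ≈ 3.70096, MB₁ = 2.98, so M₁ = 3.70096 × 2.98 ≈ 11.0289 billion.
After: m₂ = 1 / (0.234 + 0.1) ≈ 2.99401, MB₂ = 2.98 − 0.243 = 2.737, so M₂ = 2.99401 × 2.737 ≈ 8.1946 billion.
ΔM = M₂ − M₁ = 8.1946 − 11.0289 = -2.8343 billion.

-2.834 billion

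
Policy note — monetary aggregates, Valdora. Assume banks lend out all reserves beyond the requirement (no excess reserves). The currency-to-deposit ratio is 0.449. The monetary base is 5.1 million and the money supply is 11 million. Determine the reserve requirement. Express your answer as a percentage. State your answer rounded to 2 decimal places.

22.28%

Using m = M/MB = 11/5.1 ≈ 2.156863. Since m = (1 + c)/(c + rr + e), the denominator satisfies c + rr + e = (1 + c)/m = (1 + 0.449) / 2.156863 ≈ 0.671809.
With c = 0.449 and e = 0, the reserve requirement is 0.671809 − 0.449 − 0 = 0.222809.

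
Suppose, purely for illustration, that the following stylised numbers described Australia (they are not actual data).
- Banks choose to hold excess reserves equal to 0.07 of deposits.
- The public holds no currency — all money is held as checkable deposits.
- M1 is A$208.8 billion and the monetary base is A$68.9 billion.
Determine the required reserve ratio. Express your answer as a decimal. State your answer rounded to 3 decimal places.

Using m = M/MB = 208.8/68.9 ≈ 3.030479. Since m = (1 + c)/(c + rr + e), the denominator satisfies c + rr + e = (1 + c)/m = (1 + 0) / 3.030479 ≈ 0.329981.
With c = 0 and e = 0.07, the required reserve ratio is 0.329981 − 0 − 0.07 = 0.259981.

0.260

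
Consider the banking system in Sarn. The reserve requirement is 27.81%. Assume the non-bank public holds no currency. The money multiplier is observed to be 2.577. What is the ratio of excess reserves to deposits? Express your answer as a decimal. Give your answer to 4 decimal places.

Using m = 2.577. Since m = (1 + c)/(c + rr + e), the denominator satisfies c + rr + e = (1 + c)/m = (1 + 0) / 2.577 ≈ 0.388048.
With c = 0 and rr = 0.2781, the ratio of excess reserves to deposits is 0.388048 − 0 − 0.2781 = 0.109948.

0.1099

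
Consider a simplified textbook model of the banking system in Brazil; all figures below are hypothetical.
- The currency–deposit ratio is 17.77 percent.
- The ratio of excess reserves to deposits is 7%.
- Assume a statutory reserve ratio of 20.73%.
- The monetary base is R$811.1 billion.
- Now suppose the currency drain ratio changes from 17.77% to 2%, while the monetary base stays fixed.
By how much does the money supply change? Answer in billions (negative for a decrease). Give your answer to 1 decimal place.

R$683.4 billion

Initially m₁ = (1 + 0.1777) / (0.2073 + 0.07 + 0.1777) ≈ 2.58835, so M₁ = 2.58835 × 811.1 ≈ 2099.4107 billion.
After the change m₂ = (1 + 0.02) / (0.2073 + 0.07 + 0.02) ≈ 3.43088, so M₂ = 3.43088 × 811.1 ≈ 2782.7868 billion.
ΔM = M₂ − M₁ = 2782.7868 − 2099.4107 = 683.3761 billion.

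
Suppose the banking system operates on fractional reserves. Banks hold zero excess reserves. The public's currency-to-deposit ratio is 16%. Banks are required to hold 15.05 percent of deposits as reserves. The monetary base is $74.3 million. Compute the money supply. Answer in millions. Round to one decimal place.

The money multiplier is m = (1 + c) / (rr + c) = (1 + 0.16) / (0.1505 + 0.16) ≈ 3.7359.
So M = m × MB = 3.7359 × 74.3 ≈ 277.5774 million.

$277.6 million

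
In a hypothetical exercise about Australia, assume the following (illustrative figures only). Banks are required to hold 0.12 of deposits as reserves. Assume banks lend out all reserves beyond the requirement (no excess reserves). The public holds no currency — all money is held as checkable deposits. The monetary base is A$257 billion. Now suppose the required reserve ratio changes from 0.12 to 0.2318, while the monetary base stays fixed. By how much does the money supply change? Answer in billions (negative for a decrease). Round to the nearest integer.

Initially m₁ = 1 / (0.12) ≈ 8.3333, so M₁ = 8.3333 × 257 = 2141.6581 billion.
After the change m₂ = 1 / (0.2318) ≈ 4.3141, so M₂ = 4.3141 × 257 = 1108.7237 billion.
ΔM = M₂ − M₁ = 1108.7237 − 2141.6581 = -1032.9344 billion.

-1033 billion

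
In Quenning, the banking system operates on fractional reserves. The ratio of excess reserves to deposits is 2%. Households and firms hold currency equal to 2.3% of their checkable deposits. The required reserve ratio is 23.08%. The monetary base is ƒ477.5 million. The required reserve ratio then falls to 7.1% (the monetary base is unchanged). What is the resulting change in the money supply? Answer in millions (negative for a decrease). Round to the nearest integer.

Initially m₁ = (1 + 0.023) / (0.2308 + 0.02 + 0.023) ≈ 3.7363, so M₁ = 3.7363 × 477.5 ≈ 1784.0832 million.
After the change m₂ = (1 + 0.023) / (0.071 + 0.02 + 0.023) ≈ 8.9737, so M₂ = 8.9737 × 477.5 ≈ 4284.9417 million.
ΔM = M₂ − M₁ = 4284.9417 − 1784.0832 = 2500.8585 million.

ƒ2501 million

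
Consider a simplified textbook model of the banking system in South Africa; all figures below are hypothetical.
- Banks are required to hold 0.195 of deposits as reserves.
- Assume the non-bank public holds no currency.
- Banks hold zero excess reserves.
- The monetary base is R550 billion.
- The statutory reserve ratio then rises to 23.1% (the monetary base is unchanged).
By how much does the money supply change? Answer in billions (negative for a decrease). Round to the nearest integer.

-440 billion

Initially m₁ = 1 / (0.195) ≈ 5.1282, so M₁ = 5.1282 × 550 = 2820.51 billion.
After the change m₂ = 1 / (0.231) ≈ 4.3290, so M₂ = 4.3290 × 550 = 2380.95 billion.
ΔM = M₂ − M₁ = 2380.95 − 2820.51 = -439.56 billion.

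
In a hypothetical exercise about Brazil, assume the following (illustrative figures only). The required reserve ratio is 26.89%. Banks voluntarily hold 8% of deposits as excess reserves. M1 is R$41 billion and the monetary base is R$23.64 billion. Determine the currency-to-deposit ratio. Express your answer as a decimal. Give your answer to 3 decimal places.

0.538

Using m = M/MB = 41/23.64 ≈ 1.734349. From m = (1 + c)/(c + rr + e), rearranging gives 1 + c = m·(c + rr + e), so c·(1 − m) = m·(rr + e) − 1.
Hence c = [m·(rr + e) − 1]/(1 − m) = [1.734349 × (0.2689 + 0.08) − 1] / (1 − 1.734349) ≈ 0.537736.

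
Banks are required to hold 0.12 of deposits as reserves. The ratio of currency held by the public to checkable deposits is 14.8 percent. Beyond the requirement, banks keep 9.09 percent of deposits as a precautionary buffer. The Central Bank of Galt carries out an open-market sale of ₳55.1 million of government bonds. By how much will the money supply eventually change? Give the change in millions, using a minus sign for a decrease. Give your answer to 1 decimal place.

-176.2 million

The money multiplier is m = (1 + c) / (rr + e + c) = (1 + 0.148) / (0.12 + 0.0909 + 0.148) ≈ 3.1987.
The sale removes 55.1 million of base, so ΔM = m × ΔMB = 3.1987 × (−55.1) ≈ -176.2484 million.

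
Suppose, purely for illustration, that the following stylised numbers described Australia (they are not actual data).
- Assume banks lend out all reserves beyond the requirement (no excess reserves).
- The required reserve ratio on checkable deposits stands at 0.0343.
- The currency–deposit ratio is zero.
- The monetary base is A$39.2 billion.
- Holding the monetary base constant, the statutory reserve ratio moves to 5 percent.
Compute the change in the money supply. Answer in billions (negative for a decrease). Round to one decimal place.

-358.9 billion

Initially m₁ = 1 / (0.0343) ≈ 29.1545, so M₁ = 29.1545 × 39.2 = 1142.8564 billion.
After the change m₂ = 1 / (0.05) = 20, so M₂ = 20 × 39.2 = 784 billion.
ΔM = M₂ − M₁ = 784 − 1142.8564 = -358.8564 billion.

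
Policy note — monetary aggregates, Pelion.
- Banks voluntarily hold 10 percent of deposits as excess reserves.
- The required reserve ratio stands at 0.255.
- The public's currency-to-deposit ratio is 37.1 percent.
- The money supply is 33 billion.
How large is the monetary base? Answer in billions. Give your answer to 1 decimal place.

17.5 billion

The money multiplier is m = (1 + c) / (rr + e + c) = (1 + 0.371) / (0.255 + 0.1 + 0.371) ≈ 1.8884.
MB = M / m = 33 / 1.8884 ≈ 17.4751 billion.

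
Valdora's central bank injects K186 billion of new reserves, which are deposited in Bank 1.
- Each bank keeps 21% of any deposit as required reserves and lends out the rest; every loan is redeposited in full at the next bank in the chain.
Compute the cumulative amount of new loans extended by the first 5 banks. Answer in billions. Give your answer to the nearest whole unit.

K484 billion

Bank i lends (1 − rr)^i of the original deposit: Bank 1 lends 186·0.7900 = 146.9400, Bank 2 lends 186·0.7900² = 116.0826, and so on.
Summing a geometric series: total = 186·[0.7900·(1 − 0.7900^5) / (1 − 0.7900)] ≈ 484.4083 billion.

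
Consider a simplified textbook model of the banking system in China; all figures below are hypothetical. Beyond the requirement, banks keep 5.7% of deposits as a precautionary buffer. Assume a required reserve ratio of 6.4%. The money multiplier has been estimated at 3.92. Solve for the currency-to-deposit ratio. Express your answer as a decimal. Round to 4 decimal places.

0.1800

Using m = 3.92. From m = (1 + c)/(c + rr + e), rearranging gives 1 + c = m·(c + rr + e), so c·(1 − m) = m·(rr + e) − 1.
Hence c = [m·(rr + e) − 1]/(1 − m) = [3.92 × (0.064 + 0.057) − 1] / (1 − 3.92) ≈ 0.180027.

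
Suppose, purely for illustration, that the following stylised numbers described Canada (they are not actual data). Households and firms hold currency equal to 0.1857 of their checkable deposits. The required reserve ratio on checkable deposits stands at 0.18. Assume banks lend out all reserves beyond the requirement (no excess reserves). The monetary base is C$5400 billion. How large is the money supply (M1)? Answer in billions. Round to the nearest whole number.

C$17508 billion

The money multiplier is m = (1 + c) / (rr + c) = (1 + 0.1857) / (0.18 + 0.1857) ≈ 3.24228.
So M = m × MB = 3.24228 × 5400 = 17508.312 billion.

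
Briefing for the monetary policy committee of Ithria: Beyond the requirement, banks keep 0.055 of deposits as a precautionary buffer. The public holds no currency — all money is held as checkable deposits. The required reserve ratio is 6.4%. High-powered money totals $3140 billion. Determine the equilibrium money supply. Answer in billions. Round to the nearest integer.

The money multiplier is m = 1 / (rr + e) = 1 / (0.064 + 0.055) ≈ 8.40336.
So M = m × MB = 8.40336 × 3140 = 26386.5504 billion.

$26387 billion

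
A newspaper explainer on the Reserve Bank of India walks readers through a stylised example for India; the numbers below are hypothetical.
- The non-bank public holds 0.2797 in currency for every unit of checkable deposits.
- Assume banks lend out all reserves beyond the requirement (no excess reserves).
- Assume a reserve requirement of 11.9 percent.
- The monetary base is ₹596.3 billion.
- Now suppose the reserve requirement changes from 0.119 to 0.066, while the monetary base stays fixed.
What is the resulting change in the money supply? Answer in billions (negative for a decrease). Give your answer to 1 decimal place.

₹293.4 billion

Initially m₁ = (1 + 0.2797) / (0.119 + 0.2797) ≈ 3.20968, so M₁ = 3.20968 × 596.3 ≈ 1913.9322 billion.
After the change m₂ = (1 + 0.2797) / (0.066 + 0.2797) ≈ 3.70176, so M₂ = 3.70176 × 596.3 ≈ 2207.3595 billion.
ΔM = M₂ − M₁ = 2207.3595 − 1913.9322 = 293.4273 billion.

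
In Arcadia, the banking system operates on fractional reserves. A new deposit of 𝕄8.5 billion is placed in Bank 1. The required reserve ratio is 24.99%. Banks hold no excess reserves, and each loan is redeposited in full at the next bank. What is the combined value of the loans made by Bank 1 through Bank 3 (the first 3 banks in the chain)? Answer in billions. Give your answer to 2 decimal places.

Bank i lends (1 − rr)^i of the original deposit: Bank 1 lends 8.5·0.7501 ≈ 6.3758, Bank 2 lends 8.5·0.7501² ≈ 4.7825, and so on.
Summing a geometric series: total = 8.5·[0.7501·(1 − 0.7501^3) / (1 − 0.7501)] ≈ 14.7457 billion.

𝕄14.75 billion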